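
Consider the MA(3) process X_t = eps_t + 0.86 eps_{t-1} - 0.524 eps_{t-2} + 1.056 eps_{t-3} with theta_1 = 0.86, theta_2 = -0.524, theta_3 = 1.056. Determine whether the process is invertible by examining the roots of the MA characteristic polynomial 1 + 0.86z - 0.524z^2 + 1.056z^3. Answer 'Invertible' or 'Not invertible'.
\text{Not invertible}

The MA(q) characteristic polynomial is P(z) = 1 + 0.86z - 0.524z^2 + 1.056z^3.
Invertibility requires all roots to lie outside the unit circle, i.e. |z| > 1 for every root.
Degree 3: look for a simple real root z0 first, then factor out (1 - z/z0) and solve the remaining quadratic.
Testing z0 = -0.625: P(-0.625) = 1 + (0.86)(-0.625) + (-0.524)(-0.625)^2 + (1.056)(-0.625)^3
  = 1 + (-0.5375) + (-0.204688) + (-0.257812) = 0.  So z_0 = -0.625 is a root, |z_0| = 0.625.
Divide out the factor (1 + 1.6 z) = (1 - z/z0) (since 1/z0 = -1.6):
  P(z) = (1 + 1.6 z)(1 + (-0.74) z + (0.66) z^2)
  [check: z-coef -0.74 - (-1.6) = 0.86; z^2-coef 0.66 - (-1.6)(-0.74) = -0.524; z^3-coef -(-1.6)(0.66) = 1.056.]
Remaining roots from the quadratic factor 1 + (-0.74) z + (0.66) z^2:
  Set 1 + (-0.74) z + (0.66) z^2 = 0, i.e. a z^2 + b z + c = 0 with a = 0.66, b = -0.74, c = 1.
  Discriminant D = b^2 - 4ac = (-0.74)^2 - 4*(0.66)*1 = 0.5476 - (2.64) = -2.0924.
  D < 0, so the roots are the complex-conjugate pair z = (-b +/- i sqrt(-D)) / (2a) = 0.5606 +/- 1.0958i.
  For a conjugate pair |z|^2 = z * conj(z) = (product of roots) = c/a = 1/(0.66) = 1.515152, so |z| = sqrt(1.515152) = 1.2309 for both roots.
Moduli of all roots: 0.6250, 1.2309, 1.2309.
All moduli strictly greater than 1? No.
Verdict: Not invertible.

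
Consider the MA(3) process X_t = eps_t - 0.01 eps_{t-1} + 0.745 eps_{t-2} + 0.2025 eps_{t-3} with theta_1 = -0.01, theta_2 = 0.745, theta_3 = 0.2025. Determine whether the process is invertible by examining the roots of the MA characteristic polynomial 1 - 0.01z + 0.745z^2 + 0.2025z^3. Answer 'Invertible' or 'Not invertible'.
\text{Invertible}

The MA(q) characteristic polynomial is P(z) = 1 - 0.01z + 0.745z^2 + 0.2025z^3.
Invertibility requires all roots to lie outside the unit circle, i.e. |z| > 1 for every root.
Degree 3: look for a simple real root z0 first, then factor out (1 - z/z0) and solve the remaining quadratic.
Testing z0 = -4: P(-4) = 1 + (-0.01)(-4) + (0.745)(-4)^2 + (0.2025)(-4)^3
  = 1 + (0.04) + (11.92) + (-12.96) = 0.  So z_0 = -4 is a root, |z_0| = 4.
Divide out the factor (1 + 0.25 z) = (1 - z/z0) (since 1/z0 = -0.25):
  P(z) = (1 + 0.25 z)(1 + (-0.26) z + (0.81) z^2)
  [check: z-coef -0.26 - (-0.25) = -0.01; z^2-coef 0.81 - (-0.25)(-0.26) = 0.745; z^3-coef -(-0.25)(0.81) = 0.2025.]
Remaining roots from the quadratic factor 1 + (-0.26) z + (0.81) z^2:
  Set 1 + (-0.26) z + (0.81) z^2 = 0, i.e. a z^2 + b z + c = 0 with a = 0.81, b = -0.26, c = 1.
  Discriminant D = b^2 - 4ac = (-0.26)^2 - 4*(0.81)*1 = 0.0676 - (3.24) = -3.1724.
  D < 0, so the roots are the complex-conjugate pair z = (-b +/- i sqrt(-D)) / (2a) = 0.1605 +/- 1.0995i.
  For a conjugate pair |z|^2 = z * conj(z) = (product of roots) = c/a = 1/(0.81) = 1.234568, so |z| = sqrt(1.234568) = 1.1111 for both roots.
Moduli of all roots: 4.0000, 1.1111, 1.1111.
All moduli strictly greater than 1? Yes.
Verdict: Invertible.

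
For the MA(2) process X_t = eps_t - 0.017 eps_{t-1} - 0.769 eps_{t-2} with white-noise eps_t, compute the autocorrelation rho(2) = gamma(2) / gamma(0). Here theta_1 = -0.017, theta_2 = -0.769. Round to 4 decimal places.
\rho(2) = -0.4831

For an MA(q) process with theta_0 = 1, the autocovariance is
  gamma(k) = sigma^2 * sum_{i=0..q-k} theta_i * theta_{i+k},
and rho(k) = gamma(k) / gamma(0). Sigma^2 cancels.
  numerator   = (1)*(-0.769) = -0.769.
  denominator = (1)^2 + (-0.017)^2 + (-0.769)^2 = 1.59165.
  rho(2) = -0.769 / 1.59165 = -0.4831.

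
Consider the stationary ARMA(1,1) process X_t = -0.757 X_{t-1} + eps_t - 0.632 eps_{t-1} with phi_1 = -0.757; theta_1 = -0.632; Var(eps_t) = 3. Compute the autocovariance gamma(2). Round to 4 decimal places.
\gamma(2) = 10.9230

Multiply the model equation by X_{t-k} and take expectations. With theta_0 = psi_0 = 1 and psi_j the MA(infinity) weights, this gives
  gamma(k) - sum_i phi_i gamma(k-i) = c_k,
  c_k = sigma^2 * sum_{j=k..q} theta_j psi_{j-k}   (c_k = 0 for k > q),
using gamma(-m) = gamma(m).
psi-weights needed (psi_j = theta_j + sum_i phi_i psi_{j-i}):
  psi_1 = theta_1 + phi_1 = -0.632 + (-0.757) = -1.389
Right-hand sides:
  c_0 = sigma^2 (1 + theta_1 psi_1) = 3 * (1 + (-0.632)(-1.389)) = 3 * 1.877848 = 5.633544
  c_1 = sigma^2 theta_1 = 3 * (-0.632) = -1.896
  c_2 = 0
Equations for k = 0 and k = 1 (AR order 1):
  gamma(0) = phi_1 gamma(1) + c_0
  gamma(1) = phi_1 gamma(0) + c_1
Substituting the second into the first: gamma(0) (1 - phi_1^2) = c_0 + phi_1 c_1, so
  gamma(0) = (c_0 + phi_1 c_1) / (1 - phi_1^2) = (5.633544 + (-0.757)(-1.896)) / (1 - (-0.757)^2) = 7.068816 / 0.426951 = 16.556504.
  gamma(1) = phi_1 gamma(0) + c_1 = (-0.757)(16.556504) + (-1.896) = -14.429274.
For k = 2 (> q): gamma(2) = phi_1 gamma(1) = (-0.757)(-14.429274) = 10.92296.
Therefore gamma(2) = 10.9230 (to 4 decimal places).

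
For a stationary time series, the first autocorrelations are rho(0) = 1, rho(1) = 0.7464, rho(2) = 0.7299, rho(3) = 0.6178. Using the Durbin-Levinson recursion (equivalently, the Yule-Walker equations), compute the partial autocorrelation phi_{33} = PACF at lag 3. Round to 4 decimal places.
\phi_{33} = -0.0150

The PACF at lag k is phi_{kk}, the last component of the solution
to the Yule-Walker system G_k phi = r_k where
  (G_k)_{ij} = rho(|i - j|), (r_k)_i = rho(i), i,j = 1..k.
Equivalently, Durbin-Levinson gives phi_{kk} iteratively:
  phi_{11} = rho(1)
  phi_{kk} = [rho(k) - sum_{j=1..k-1} phi_{k-1,j} rho(k-j)]
            / [1 - sum_{j=1..k-1} phi_{k-1,j} rho(j)],
  phi_{k,j} = phi_{k-1,j} - phi_{kk} phi_{k-1,k-j},  j = 1..k-1.
Step k = 1:
  phi_11 = rho(1) = 0.7464.
Step k = 2:
  phi_22 = [rho(2) - phi_11 rho(1)] / [1 - phi_11 rho(1)] = [0.7299 - (0.7464)(0.7464)] / [1 - (0.7464)(0.7464)]
         = 0.17278704 / 0.44288704 = 0.390138.
  Update: phi_21 = phi_11 - phi_22 phi_11 = 0.7464 - (0.390138)(0.7464) = 0.455201.
Step k = 3:
  phi_33 = [rho(3) - phi_21 rho(2) - phi_22 rho(1)] / [1 - phi_21 rho(1) - phi_22 rho(2)]
    numerator   = 0.6178 - (0.455201)(0.7299) - (0.390138)(0.7464) = -0.0056502
    denominator = 1 - (0.455201)(0.7464) - (0.390138)(0.7299) = 0.37547626
  phi_33 = -0.0056502 / 0.37547626 = -0.015.
Therefore phi_{33} = -0.0150.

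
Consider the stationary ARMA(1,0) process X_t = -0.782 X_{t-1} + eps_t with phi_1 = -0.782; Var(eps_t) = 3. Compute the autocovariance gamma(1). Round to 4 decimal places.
\gamma(1) = -6.0390

Multiply the model equation by X_{t-k} and take expectations. With theta_0 = psi_0 = 1 and psi_j the MA(infinity) weights, this gives
  gamma(k) - sum_i phi_i gamma(k-i) = c_k,
  c_k = sigma^2 * sum_{j=k..q} theta_j psi_{j-k}   (c_k = 0 for k > q),
using gamma(-m) = gamma(m).
Pure AR (q = 0): c_0 = sigma^2 = 3, c_k = 0 for k >= 1.
Equations for k = 0 and k = 1 (AR order 1):
  gamma(0) = phi_1 gamma(1) + c_0
  gamma(1) = phi_1 gamma(0) + c_1
Substituting the second into the first: gamma(0) (1 - phi_1^2) = c_0 + phi_1 c_1, so
  gamma(0) = c_0 / (1 - phi_1^2) = 3 / (1 - (-0.782)^2) = 3 / 0.388476 = 7.722485.
  gamma(1) = phi_1 gamma(0) = (-0.782)(7.722485) = -6.038983.
Therefore gamma(1) = -6.0390 (to 4 decimal places).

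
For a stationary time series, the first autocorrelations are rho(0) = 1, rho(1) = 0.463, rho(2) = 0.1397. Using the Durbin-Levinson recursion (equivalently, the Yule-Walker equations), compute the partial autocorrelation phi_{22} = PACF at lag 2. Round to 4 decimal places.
\phi_{22} = -0.0950

The PACF at lag k is phi_{kk}, the last component of the solution
to the Yule-Walker system G_k phi = r_k where
  (G_k)_{ij} = rho(|i - j|), (r_k)_i = rho(i), i,j = 1..k.
Equivalently, Durbin-Levinson gives phi_{kk} iteratively:
  phi_{11} = rho(1)
  phi_{kk} = [rho(k) - sum_{j=1..k-1} phi_{k-1,j} rho(k-j)]
            / [1 - sum_{j=1..k-1} phi_{k-1,j} rho(j)],
  phi_{k,j} = phi_{k-1,j} - phi_{kk} phi_{k-1,k-j},  j = 1..k-1.
Step k = 1:
  phi_11 = rho(1) = 0.463.
Step k = 2:
  phi_22 = [rho(2) - phi_11 rho(1)] / [1 - phi_11 rho(1)] = [0.1397 - (0.463)(0.463)] / [1 - (0.463)(0.463)]
         = -0.074669 / 0.785631 = -0.095.
Therefore phi_{22} = -0.0950.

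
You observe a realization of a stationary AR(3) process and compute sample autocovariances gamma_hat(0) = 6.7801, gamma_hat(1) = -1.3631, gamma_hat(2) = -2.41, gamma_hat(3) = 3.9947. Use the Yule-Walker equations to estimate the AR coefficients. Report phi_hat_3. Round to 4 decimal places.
\hat\phi_{3} = 0.5090

The Yule-Walker equations for an AR(p) process read, in matrix form,
  Gamma_p phi = r_p,   with   (Gamma_p)_{ij} = gamma(|i - j|),
                       (r_p)_i = gamma(i),   i,j = 1..p.
Substitute the sample gammas (Toeplitz matrix and right-hand side of size 3):
  Gamma_p = [[6.7801, -1.3631, -2.41], [-1.3631, 6.7801, -1.3631], [-2.41, -1.3631, 6.7801]]
  r_p     = [-1.3631, -2.41, 3.9947]
Written out (R1..R3):
  (R1) 6.7801 phi_1 - 1.3631 phi_2 - 2.41 phi_3 = -1.3631
  (R2) -1.3631 phi_1 + 6.7801 phi_2 - 1.3631 phi_3 = -2.41
  (R3) -2.41 phi_1 - 1.3631 phi_2 + 6.7801 phi_3 = 3.9947
Gaussian elimination:
  R2 <- R2 - (-1.3631/6.7801) R1 = R2 - (-0.201044) R1:  6.506057 phi_2 - 1.847617 phi_3 = -2.684043
  R3 <- R3 - (-2.41/6.7801) R1 = R3 - (-0.355452) R1:  -1.847617 phi_2 + 5.923461 phi_3 = 3.510183
  R3 <- R3 - (-1.847617/6.506057) R2 = R3 - (-0.283984) R2:  5.398767 phi_3 = 2.747958
Back-substitution:
  phi_hat_3 = 2.747958 / 5.398767 = 0.508997
  phi_hat_2 = (-2.684043 - (-1.847617)(0.508997)) / 6.506057 = -0.267998
  phi_hat_1 = (-1.3631 - (-1.3631)(-0.267998) - (-2.41)(0.508997)) / 6.7801 = -0.074
So phi_hat = [-0.0740, -0.2680, 0.5090].
Therefore phi_hat_3 = 0.5090.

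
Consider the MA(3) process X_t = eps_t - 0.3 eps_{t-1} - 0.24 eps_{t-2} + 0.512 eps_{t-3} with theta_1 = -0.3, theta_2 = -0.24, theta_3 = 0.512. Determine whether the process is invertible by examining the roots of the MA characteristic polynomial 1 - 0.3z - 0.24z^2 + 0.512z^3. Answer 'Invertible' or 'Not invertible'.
\text{Invertible}

The MA(q) characteristic polynomial is P(z) = 1 - 0.3z - 0.24z^2 + 0.512z^3.
Invertibility requires all roots to lie outside the unit circle, i.e. |z| > 1 for every root.
Degree 3: look for a simple real root z0 first, then factor out (1 - z/z0) and solve the remaining quadratic.
Testing z0 = -1.25: P(-1.25) = 1 + (-0.3)(-1.25) + (-0.24)(-1.25)^2 + (0.512)(-1.25)^3
  = 1 + (0.375) + (-0.375) + (-1) = 0.  So z_0 = -1.25 is a root, |z_0| = 1.25.
Divide out the factor (1 + 0.8 z) = (1 - z/z0) (since 1/z0 = -0.8):
  P(z) = (1 + 0.8 z)(1 + (-1.1) z + (0.64) z^2)
  [check: z-coef -1.1 - (-0.8) = -0.3; z^2-coef 0.64 - (-0.8)(-1.1) = -0.24; z^3-coef -(-0.8)(0.64) = 0.512.]
Remaining roots from the quadratic factor 1 + (-1.1) z + (0.64) z^2:
  Set 1 + (-1.1) z + (0.64) z^2 = 0, i.e. a z^2 + b z + c = 0 with a = 0.64, b = -1.1, c = 1.
  Discriminant D = b^2 - 4ac = (-1.1)^2 - 4*(0.64)*1 = 1.21 - (2.56) = -1.35.
  D < 0, so the roots are the complex-conjugate pair z = (-b +/- i sqrt(-D)) / (2a) = 0.8594 +/- 0.9077i.
  For a conjugate pair |z|^2 = z * conj(z) = (product of roots) = c/a = 1/(0.64) = 1.5625, so |z| = sqrt(1.5625) = 1.25 for both roots.
Moduli of all roots: 1.2500, 1.2500, 1.2500.
All moduli strictly greater than 1? Yes.
Verdict: Invertible.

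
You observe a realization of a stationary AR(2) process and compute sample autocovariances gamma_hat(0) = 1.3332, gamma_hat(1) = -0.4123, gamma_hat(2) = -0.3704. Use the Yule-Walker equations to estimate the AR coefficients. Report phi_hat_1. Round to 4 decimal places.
\hat\phi_{1} = -0.4370

The Yule-Walker equations for an AR(p) process read, in matrix form,
  Gamma_p phi = r_p,   with   (Gamma_p)_{ij} = gamma(|i - j|),
                       (r_p)_i = gamma(i),   i,j = 1..p.
Substitute the sample gammas (Toeplitz matrix and right-hand side of size 2):
  Gamma_p = [[1.3332, -0.4123], [-0.4123, 1.3332]]
  r_p     = [-0.4123, -0.3704]
Written out:
  1.3332 phi_1 - 0.4123 phi_2 = -0.4123
  -0.4123 phi_1 + 1.3332 phi_2 = -0.3704
Solve by Cramer's rule:
  det = gamma(0)^2 - gamma(1)^2 = (1.3332)^2 - (-0.4123)^2 = 1.77742224 - 0.16999129 = 1.60743095
  phi_hat_1 = [gamma(1) gamma(0) - gamma(1) gamma(2)] / det = [(-0.4123)(1.3332) - (-0.4123)(-0.3704)] / 1.60743095 = -0.70239428 / 1.60743095 = -0.437
  phi_hat_2 = [gamma(0) gamma(2) - gamma(1)^2] / det = [(1.3332)(-0.3704) - (-0.4123)^2] / 1.60743095 = -0.66380857 / 1.60743095 = -0.413
So phi_hat = [-0.4370, -0.4130].
Therefore phi_hat_1 = -0.4370.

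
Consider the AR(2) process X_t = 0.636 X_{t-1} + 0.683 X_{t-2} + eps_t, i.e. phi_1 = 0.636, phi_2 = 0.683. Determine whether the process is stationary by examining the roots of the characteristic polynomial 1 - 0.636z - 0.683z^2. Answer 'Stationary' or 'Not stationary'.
\text{Not stationary}

The AR(p) characteristic polynomial is P(z) = 1 - 0.636z - 0.683z^2.
Stationarity requires all roots to lie outside the unit circle, i.e. |z| > 1 for every root.
Set 1 + (-0.636) z + (-0.683) z^2 = 0, i.e. a z^2 + b z + c = 0 with a = -0.683, b = -0.636, c = 1.
Discriminant D = b^2 - 4ac = (-0.636)^2 - 4*(-0.683)*1 = 0.404496 - (-2.732) = 3.136496.
D >= 0, so the roots are real: z = (-b +/- sqrt(D)) / (2a) = (0.636 +/- 1.771016) / (-1.366).
  z_1 = (0.636 + 1.771016) / (-1.366) = -1.7621,   |z_1| = 1.7621.
  z_2 = (0.636 - 1.771016) / (-1.366) = 0.8309,   |z_2| = 0.8309.
Moduli of all roots: 1.7621, 0.8309.
All moduli strictly greater than 1? No.
Verdict: Not stationary.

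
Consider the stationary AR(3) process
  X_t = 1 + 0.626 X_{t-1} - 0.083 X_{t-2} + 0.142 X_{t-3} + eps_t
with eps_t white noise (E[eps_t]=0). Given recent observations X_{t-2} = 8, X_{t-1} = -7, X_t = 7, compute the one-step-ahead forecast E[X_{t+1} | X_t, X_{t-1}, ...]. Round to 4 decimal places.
E[X_{t+1} \mid \mathcal F_t] = 7.0990

For an AR(p) model X_t = c + sum_i phi_i X_{t-i} + eps_t, the
one-step-ahead conditional mean is
  E[X_{t+1} | X_t, ...] = c + sum_i phi_i X_{t+1-i}.
Substitute known values:
  E[X_{t+1} | ...] = 1 + (0.626) * (7) + (-0.083) * (-7) + (0.142) * (8)
                   = 7.0990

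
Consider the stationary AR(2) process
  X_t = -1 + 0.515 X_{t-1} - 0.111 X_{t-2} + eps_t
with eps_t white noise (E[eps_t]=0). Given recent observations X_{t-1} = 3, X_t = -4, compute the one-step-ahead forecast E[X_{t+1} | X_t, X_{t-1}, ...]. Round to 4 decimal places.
E[X_{t+1} \mid \mathcal F_t] = -3.3930

For an AR(p) model X_t = c + sum_i phi_i X_{t-i} + eps_t, the
one-step-ahead conditional mean is
  E[X_{t+1} | X_t, ...] = c + sum_i phi_i X_{t+1-i}.
Substitute known values:
  E[X_{t+1} | ...] = -1 + (0.515) * (-4) + (-0.111) * (3)
                   = -3.3930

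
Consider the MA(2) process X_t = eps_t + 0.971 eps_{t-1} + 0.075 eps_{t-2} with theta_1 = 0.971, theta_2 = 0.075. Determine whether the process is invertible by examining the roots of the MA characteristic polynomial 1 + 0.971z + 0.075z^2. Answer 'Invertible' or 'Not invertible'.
\text{Invertible}

The MA(q) characteristic polynomial is P(z) = 1 + 0.971z + 0.075z^2.
Invertibility requires all roots to lie outside the unit circle, i.e. |z| > 1 for every root.
Set 1 + (0.971) z + (0.075) z^2 = 0, i.e. a z^2 + b z + c = 0 with a = 0.075, b = 0.971, c = 1.
Discriminant D = b^2 - 4ac = (0.971)^2 - 4*(0.075)*1 = 0.942841 - (0.3) = 0.642841.
D >= 0, so the roots are real: z = (-b +/- sqrt(D)) / (2a) = (-0.971 +/- 0.801774) / (0.15).
  z_1 = (-0.971 + 0.801774) / (0.15) = -1.1282,   |z_1| = 1.1282.
  z_2 = (-0.971 - 0.801774) / (0.15) = -11.8185,   |z_2| = 11.8185.
Moduli of all roots: 1.1282, 11.8185.
All moduli strictly greater than 1? Yes.
Verdict: Invertible.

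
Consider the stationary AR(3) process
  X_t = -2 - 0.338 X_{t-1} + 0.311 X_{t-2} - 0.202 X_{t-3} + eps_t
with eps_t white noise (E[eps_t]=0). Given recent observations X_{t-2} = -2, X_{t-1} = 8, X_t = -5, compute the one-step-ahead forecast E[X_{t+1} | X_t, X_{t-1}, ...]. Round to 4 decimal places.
E[X_{t+1} \mid \mathcal F_t] = 2.5820

For an AR(p) model X_t = c + sum_i phi_i X_{t-i} + eps_t, the
one-step-ahead conditional mean is
  E[X_{t+1} | X_t, ...] = c + sum_i phi_i X_{t+1-i}.
Substitute known values:
  E[X_{t+1} | ...] = -2 + (-0.338) * (-5) + (0.311) * (8) + (-0.202) * (-2)
                   = 2.5820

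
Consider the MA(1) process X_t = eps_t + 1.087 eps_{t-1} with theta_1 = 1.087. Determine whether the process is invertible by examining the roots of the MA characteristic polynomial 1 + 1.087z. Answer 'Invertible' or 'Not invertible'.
\text{Not invertible}

The MA(q) characteristic polynomial is P(z) = 1 + 1.087z.
Invertibility requires all roots to lie outside the unit circle, i.e. |z| > 1 for every root.
This is linear in z: 1 + (1.087) z = 0  =>  z = -1/(1.087) = -0.919963,  |z| = 0.919963.
Moduli of all roots: 0.9200.
All moduli strictly greater than 1? No.
Verdict: Not invertible.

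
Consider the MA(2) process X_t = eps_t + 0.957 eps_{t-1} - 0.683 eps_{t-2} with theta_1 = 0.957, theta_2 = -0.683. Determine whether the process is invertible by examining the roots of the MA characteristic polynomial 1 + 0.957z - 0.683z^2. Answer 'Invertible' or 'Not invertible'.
\text{Not invertible}

The MA(q) characteristic polynomial is P(z) = 1 + 0.957z - 0.683z^2.
Invertibility requires all roots to lie outside the unit circle, i.e. |z| > 1 for every root.
Set 1 + (0.957) z + (-0.683) z^2 = 0, i.e. a z^2 + b z + c = 0 with a = -0.683, b = 0.957, c = 1.
Discriminant D = b^2 - 4ac = (0.957)^2 - 4*(-0.683)*1 = 0.915849 - (-2.732) = 3.647849.
D >= 0, so the roots are real: z = (-b +/- sqrt(D)) / (2a) = (-0.957 +/- 1.909934) / (-1.366).
  z_1 = (-0.957 + 1.909934) / (-1.366) = -0.6976,   |z_1| = 0.6976.
  z_2 = (-0.957 - 1.909934) / (-1.366) = 2.0988,   |z_2| = 2.0988.
Moduli of all roots: 0.6976, 2.0988.
All moduli strictly greater than 1? No.
Verdict: Not invertible.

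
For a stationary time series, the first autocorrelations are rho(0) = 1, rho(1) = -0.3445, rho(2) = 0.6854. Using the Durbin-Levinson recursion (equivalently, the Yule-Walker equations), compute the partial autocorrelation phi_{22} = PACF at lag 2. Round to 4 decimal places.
\phi_{22} = 0.6430

The PACF at lag k is phi_{kk}, the last component of the solution
to the Yule-Walker system G_k phi = r_k where
  (G_k)_{ij} = rho(|i - j|), (r_k)_i = rho(i), i,j = 1..k.
Equivalently, Durbin-Levinson gives phi_{kk} iteratively:
  phi_{11} = rho(1)
  phi_{kk} = [rho(k) - sum_{j=1..k-1} phi_{k-1,j} rho(k-j)]
            / [1 - sum_{j=1..k-1} phi_{k-1,j} rho(j)],
  phi_{k,j} = phi_{k-1,j} - phi_{kk} phi_{k-1,k-j},  j = 1..k-1.
Step k = 1:
  phi_11 = rho(1) = -0.3445.
Step k = 2:
  phi_22 = [rho(2) - phi_11 rho(1)] / [1 - phi_11 rho(1)] = [0.6854 - (-0.3445)(-0.3445)] / [1 - (-0.3445)(-0.3445)]
         = 0.56671975 / 0.88131975 = 0.643.
Therefore phi_{22} = 0.6430.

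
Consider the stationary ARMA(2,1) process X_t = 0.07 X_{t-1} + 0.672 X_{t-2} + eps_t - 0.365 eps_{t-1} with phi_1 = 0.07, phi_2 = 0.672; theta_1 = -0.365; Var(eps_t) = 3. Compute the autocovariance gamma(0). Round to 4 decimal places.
\gamma(0) = 5.6020

Multiply the model equation by X_{t-k} and take expectations. With theta_0 = psi_0 = 1 and psi_j the MA(infinity) weights, this gives
  gamma(k) - sum_i phi_i gamma(k-i) = c_k,
  c_k = sigma^2 * sum_{j=k..q} theta_j psi_{j-k}   (c_k = 0 for k > q),
using gamma(-m) = gamma(m).
psi-weights needed (psi_j = theta_j + sum_i phi_i psi_{j-i}):
  psi_1 = theta_1 + phi_1 = -0.365 + (0.07) = -0.295
Right-hand sides:
  c_0 = sigma^2 (1 + theta_1 psi_1) = 3 * (1 + (-0.365)(-0.295)) = 3 * 1.107675 = 3.323025
  c_1 = sigma^2 theta_1 = 3 * (-0.365) = -1.095
  c_2 = 0
Equations for k = 0, 1, 2 (AR order 2, c_2 = 0):
  (E0) gamma(0) = phi_1 gamma(1) + phi_2 gamma(2) + c_0
  (E1) gamma(1) = phi_1 gamma(0) + phi_2 gamma(1) + c_1
  (E2) gamma(2) = phi_1 gamma(1) + phi_2 gamma(0)
From (E1): gamma(1) = A gamma(0) + B with
  A = phi_1 / (1 - phi_2) = 0.07 / 0.328 = 0.213415,   B = c_1 / (1 - phi_2) = -1.095 / 0.328 = -3.338415.
Insert (E2) into (E0): gamma(0) (1 - phi_2^2) = phi_1 (1 + phi_2) gamma(1) + c_0.
  phi_1 (1 + phi_2) = (0.07)(1.672) = 0.11704,   1 - phi_2^2 = 0.548416.
Replace gamma(1) by A gamma(0) + B and collect gamma(0):
  gamma(0) [0.548416 - (0.11704)(0.213415)] = (0.11704)(-3.338415) + 3.323025
  gamma(0) * 0.523438 = 2.932297
  gamma(0) = 2.932297 / 0.523438 = 5.601995.
Therefore gamma(0) = 5.6020 (to 4 decimal places).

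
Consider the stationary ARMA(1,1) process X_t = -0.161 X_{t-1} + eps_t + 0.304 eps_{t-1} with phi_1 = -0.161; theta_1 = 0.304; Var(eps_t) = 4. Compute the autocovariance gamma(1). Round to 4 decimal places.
\gamma(1) = 0.5585

Multiply the model equation by X_{t-k} and take expectations. With theta_0 = psi_0 = 1 and psi_j the MA(infinity) weights, this gives
  gamma(k) - sum_i phi_i gamma(k-i) = c_k,
  c_k = sigma^2 * sum_{j=k..q} theta_j psi_{j-k}   (c_k = 0 for k > q),
using gamma(-m) = gamma(m).
psi-weights needed (psi_j = theta_j + sum_i phi_i psi_{j-i}):
  psi_1 = theta_1 + phi_1 = 0.304 + (-0.161) = 0.143
Right-hand sides:
  c_0 = sigma^2 (1 + theta_1 psi_1) = 4 * (1 + (0.304)(0.143)) = 4 * 1.043472 = 4.173888
  c_1 = sigma^2 theta_1 = 4 * (0.304) = 1.216
  c_2 = 0
Equations for k = 0 and k = 1 (AR order 1):
  gamma(0) = phi_1 gamma(1) + c_0
  gamma(1) = phi_1 gamma(0) + c_1
Substituting the second into the first: gamma(0) (1 - phi_1^2) = c_0 + phi_1 c_1, so
  gamma(0) = (c_0 + phi_1 c_1) / (1 - phi_1^2) = (4.173888 + (-0.161)(1.216)) / (1 - (-0.161)^2) = 3.978112 / 0.974079 = 4.083973.
  gamma(1) = phi_1 gamma(0) + c_1 = (-0.161)(4.083973) + (1.216) = 0.55848.
Therefore gamma(1) = 0.5585 (to 4 decimal places).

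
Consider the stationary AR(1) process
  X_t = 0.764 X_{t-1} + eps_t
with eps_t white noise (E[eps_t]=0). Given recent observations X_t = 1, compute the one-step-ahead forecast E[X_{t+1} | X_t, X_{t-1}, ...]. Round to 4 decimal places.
E[X_{t+1} \mid \mathcal F_t] = 0.7640

For an AR(p) model X_t = c + sum_i phi_i X_{t-i} + eps_t, the
one-step-ahead conditional mean is
  E[X_{t+1} | X_t, ...] = c + sum_i phi_i X_{t+1-i}.
Substitute known values:
  E[X_{t+1} | ...] = (0.764) * (1)
                   = 0.7640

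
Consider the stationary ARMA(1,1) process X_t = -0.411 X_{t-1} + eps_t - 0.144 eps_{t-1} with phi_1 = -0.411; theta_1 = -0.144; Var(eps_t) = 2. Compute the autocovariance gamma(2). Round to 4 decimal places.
\gamma(2) = 0.5814

Multiply the model equation by X_{t-k} and take expectations. With theta_0 = psi_0 = 1 and psi_j the MA(infinity) weights, this gives
  gamma(k) - sum_i phi_i gamma(k-i) = c_k,
  c_k = sigma^2 * sum_{j=k..q} theta_j psi_{j-k}   (c_k = 0 for k > q),
using gamma(-m) = gamma(m).
psi-weights needed (psi_j = theta_j + sum_i phi_i psi_{j-i}):
  psi_1 = theta_1 + phi_1 = -0.144 + (-0.411) = -0.555
Right-hand sides:
  c_0 = sigma^2 (1 + theta_1 psi_1) = 2 * (1 + (-0.144)(-0.555)) = 2 * 1.07992 = 2.15984
  c_1 = sigma^2 theta_1 = 2 * (-0.144) = -0.288
  c_2 = 0
Equations for k = 0 and k = 1 (AR order 1):
  gamma(0) = phi_1 gamma(1) + c_0
  gamma(1) = phi_1 gamma(0) + c_1
Substituting the second into the first: gamma(0) (1 - phi_1^2) = c_0 + phi_1 c_1, so
  gamma(0) = (c_0 + phi_1 c_1) / (1 - phi_1^2) = (2.15984 + (-0.411)(-0.288)) / (1 - (-0.411)^2) = 2.278208 / 0.831079 = 2.741265.
  gamma(1) = phi_1 gamma(0) + c_1 = (-0.411)(2.741265) + (-0.288) = -1.41466.
For k = 2 (> q): gamma(2) = phi_1 gamma(1) = (-0.411)(-1.41466) = 0.581425.
Therefore gamma(2) = 0.5814 (to 4 decimal places).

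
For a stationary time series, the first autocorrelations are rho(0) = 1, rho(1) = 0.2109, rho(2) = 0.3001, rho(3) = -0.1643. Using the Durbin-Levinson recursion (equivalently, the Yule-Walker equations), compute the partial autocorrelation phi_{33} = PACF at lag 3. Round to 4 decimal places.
\phi_{33} = -0.3011

The PACF at lag k is phi_{kk}, the last component of the solution
to the Yule-Walker system G_k phi = r_k where
  (G_k)_{ij} = rho(|i - j|), (r_k)_i = rho(i), i,j = 1..k.
Equivalently, Durbin-Levinson gives phi_{kk} iteratively:
  phi_{11} = rho(1)
  phi_{kk} = [rho(k) - sum_{j=1..k-1} phi_{k-1,j} rho(k-j)]
            / [1 - sum_{j=1..k-1} phi_{k-1,j} rho(j)],
  phi_{k,j} = phi_{k-1,j} - phi_{kk} phi_{k-1,k-j},  j = 1..k-1.
Step k = 1:
  phi_11 = rho(1) = 0.2109.
Step k = 2:
  phi_22 = [rho(2) - phi_11 rho(1)] / [1 - phi_11 rho(1)] = [0.3001 - (0.2109)(0.2109)] / [1 - (0.2109)(0.2109)]
         = 0.25562119 / 0.95552119 = 0.26752.
  Update: phi_21 = phi_11 - phi_22 phi_11 = 0.2109 - (0.26752)(0.2109) = 0.15448.
Step k = 3:
  phi_33 = [rho(3) - phi_21 rho(2) - phi_22 rho(1)] / [1 - phi_21 rho(1) - phi_22 rho(2)]
    numerator   = -0.1643 - (0.15448)(0.3001) - (0.26752)(0.2109) = -0.26707945
    denominator = 1 - (0.15448)(0.2109) - (0.26752)(0.3001) = 0.88713737
  phi_33 = -0.26707945 / 0.88713737 = -0.3011.
Therefore phi_{33} = -0.3011.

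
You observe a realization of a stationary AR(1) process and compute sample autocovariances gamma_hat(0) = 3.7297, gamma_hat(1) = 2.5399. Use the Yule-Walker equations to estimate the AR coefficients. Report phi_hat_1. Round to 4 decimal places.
\hat\phi_{1} = 0.6810

The Yule-Walker equations for an AR(p) process read, in matrix form,
  Gamma_p phi = r_p,   with   (Gamma_p)_{ij} = gamma(|i - j|),
                       (r_p)_i = gamma(i),   i,j = 1..p.
Substitute the sample gammas (Toeplitz matrix and right-hand side of size 1):
  Gamma_p = [[3.7297]]
  r_p     = [2.5399]
With p = 1 this is the single equation gamma(0) phi_1 = gamma(1):
  phi_hat_1 = gamma(1) / gamma(0) = 2.5399 / 3.7297 = 0.6810.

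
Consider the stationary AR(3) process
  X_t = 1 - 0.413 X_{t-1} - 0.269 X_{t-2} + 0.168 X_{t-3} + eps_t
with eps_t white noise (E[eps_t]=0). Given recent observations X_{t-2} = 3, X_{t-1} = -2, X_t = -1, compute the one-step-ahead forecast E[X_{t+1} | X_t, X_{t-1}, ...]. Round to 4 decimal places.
E[X_{t+1} \mid \mathcal F_t] = 2.4550

For an AR(p) model X_t = c + sum_i phi_i X_{t-i} + eps_t, the
one-step-ahead conditional mean is
  E[X_{t+1} | X_t, ...] = c + sum_i phi_i X_{t+1-i}.
Substitute known values:
  E[X_{t+1} | ...] = 1 + (-0.413) * (-1) + (-0.269) * (-2) + (0.168) * (3)
                   = 2.4550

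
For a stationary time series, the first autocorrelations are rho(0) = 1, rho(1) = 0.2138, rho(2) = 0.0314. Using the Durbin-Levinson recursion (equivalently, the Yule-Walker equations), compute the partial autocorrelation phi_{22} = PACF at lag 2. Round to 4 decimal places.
\phi_{22} = -0.0150

The PACF at lag k is phi_{kk}, the last component of the solution
to the Yule-Walker system G_k phi = r_k where
  (G_k)_{ij} = rho(|i - j|), (r_k)_i = rho(i), i,j = 1..k.
Equivalently, Durbin-Levinson gives phi_{kk} iteratively:
  phi_{11} = rho(1)
  phi_{kk} = [rho(k) - sum_{j=1..k-1} phi_{k-1,j} rho(k-j)]
            / [1 - sum_{j=1..k-1} phi_{k-1,j} rho(j)],
  phi_{k,j} = phi_{k-1,j} - phi_{kk} phi_{k-1,k-j},  j = 1..k-1.
Step k = 1:
  phi_11 = rho(1) = 0.2138.
Step k = 2:
  phi_22 = [rho(2) - phi_11 rho(1)] / [1 - phi_11 rho(1)] = [0.0314 - (0.2138)(0.2138)] / [1 - (0.2138)(0.2138)]
         = -0.01431044 / 0.95428956 = -0.015.
Therefore phi_{22} = -0.0150.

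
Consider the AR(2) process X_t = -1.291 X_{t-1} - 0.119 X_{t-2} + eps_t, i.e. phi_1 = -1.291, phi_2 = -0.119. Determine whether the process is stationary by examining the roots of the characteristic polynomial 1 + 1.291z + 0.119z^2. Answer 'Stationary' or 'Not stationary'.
\text{Not stationary}

The AR(p) characteristic polynomial is P(z) = 1 + 1.291z + 0.119z^2.
Stationarity requires all roots to lie outside the unit circle, i.e. |z| > 1 for every root.
Set 1 + (1.291) z + (0.119) z^2 = 0, i.e. a z^2 + b z + c = 0 with a = 0.119, b = 1.291, c = 1.
Discriminant D = b^2 - 4ac = (1.291)^2 - 4*(0.119)*1 = 1.666681 - (0.476) = 1.190681.
D >= 0, so the roots are real: z = (-b +/- sqrt(D)) / (2a) = (-1.291 +/- 1.091183) / (0.238).
  z_1 = (-1.291 + 1.091183) / (0.238) = -0.8396,   |z_1| = 0.8396.
  z_2 = (-1.291 - 1.091183) / (0.238) = -10.0092,   |z_2| = 10.0092.
Moduli of all roots: 0.8396, 10.0092.
All moduli strictly greater than 1? No.
Verdict: Not stationary.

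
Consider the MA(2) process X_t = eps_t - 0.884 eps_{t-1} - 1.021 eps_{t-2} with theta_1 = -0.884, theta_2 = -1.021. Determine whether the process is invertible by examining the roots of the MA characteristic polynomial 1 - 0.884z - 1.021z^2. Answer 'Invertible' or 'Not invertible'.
\text{Not invertible}

The MA(q) characteristic polynomial is P(z) = 1 - 0.884z - 1.021z^2.
Invertibility requires all roots to lie outside the unit circle, i.e. |z| > 1 for every root.
Set 1 + (-0.884) z + (-1.021) z^2 = 0, i.e. a z^2 + b z + c = 0 with a = -1.021, b = -0.884, c = 1.
Discriminant D = b^2 - 4ac = (-0.884)^2 - 4*(-1.021)*1 = 0.781456 - (-4.084) = 4.865456.
D >= 0, so the roots are real: z = (-b +/- sqrt(D)) / (2a) = (0.884 +/- 2.205778) / (-2.042).
  z_1 = (0.884 + 2.205778) / (-2.042) = -1.5131,   |z_1| = 1.5131.
  z_2 = (0.884 - 2.205778) / (-2.042) = 0.6473,   |z_2| = 0.6473.
Moduli of all roots: 1.5131, 0.6473.
All moduli strictly greater than 1? No.
Verdict: Not invertible.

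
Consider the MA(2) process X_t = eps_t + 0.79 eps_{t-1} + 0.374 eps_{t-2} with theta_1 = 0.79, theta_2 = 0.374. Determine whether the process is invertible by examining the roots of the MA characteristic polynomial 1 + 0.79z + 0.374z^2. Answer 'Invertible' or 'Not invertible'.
\text{Invertible}

The MA(q) characteristic polynomial is P(z) = 1 + 0.79z + 0.374z^2.
Invertibility requires all roots to lie outside the unit circle, i.e. |z| > 1 for every root.
Set 1 + (0.79) z + (0.374) z^2 = 0, i.e. a z^2 + b z + c = 0 with a = 0.374, b = 0.79, c = 1.
Discriminant D = b^2 - 4ac = (0.79)^2 - 4*(0.374)*1 = 0.6241 - (1.496) = -0.8719.
D < 0, so the roots are the complex-conjugate pair z = (-b +/- i sqrt(-D)) / (2a) = -1.0561 +/- 1.2483i.
For a conjugate pair |z|^2 = z * conj(z) = (product of roots) = c/a = 1/(0.374) = 2.673797, so |z| = sqrt(2.673797) = 1.6352 for both roots.
Moduli of all roots: 1.6352, 1.6352.
All moduli strictly greater than 1? Yes.
Verdict: Invertible.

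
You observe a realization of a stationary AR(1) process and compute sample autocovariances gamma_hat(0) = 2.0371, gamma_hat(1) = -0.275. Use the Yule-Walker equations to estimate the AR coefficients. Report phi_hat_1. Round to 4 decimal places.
\hat\phi_{1} = -0.1350

The Yule-Walker equations for an AR(p) process read, in matrix form,
  Gamma_p phi = r_p,   with   (Gamma_p)_{ij} = gamma(|i - j|),
                       (r_p)_i = gamma(i),   i,j = 1..p.
Substitute the sample gammas (Toeplitz matrix and right-hand side of size 1):
  Gamma_p = [[2.0371]]
  r_p     = [-0.275]
With p = 1 this is the single equation gamma(0) phi_1 = gamma(1):
  phi_hat_1 = gamma(1) / gamma(0) = -0.275 / 2.0371 = -0.1350.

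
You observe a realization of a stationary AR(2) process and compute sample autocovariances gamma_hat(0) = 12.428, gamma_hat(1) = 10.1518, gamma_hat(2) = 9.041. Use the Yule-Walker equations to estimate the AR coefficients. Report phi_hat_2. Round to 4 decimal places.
\hat\phi_{2} = 0.1810

The Yule-Walker equations for an AR(p) process read, in matrix form,
  Gamma_p phi = r_p,   with   (Gamma_p)_{ij} = gamma(|i - j|),
                       (r_p)_i = gamma(i),   i,j = 1..p.
Substitute the sample gammas (Toeplitz matrix and right-hand side of size 2):
  Gamma_p = [[12.428, 10.1518], [10.1518, 12.428]]
  r_p     = [10.1518, 9.041]
Written out:
  12.428 phi_1 + 10.1518 phi_2 = 10.1518
  10.1518 phi_1 + 12.428 phi_2 = 9.041
Solve by Cramer's rule:
  det = gamma(0)^2 - gamma(1)^2 = (12.428)^2 - (10.1518)^2 = 154.455184 - 103.05904324 = 51.39614076
  phi_hat_1 = [gamma(1) gamma(0) - gamma(1) gamma(2)] / det = [(10.1518)(12.428) - (10.1518)(9.041)] / 51.39614076 = 34.3841466 / 51.39614076 = 0.669
  phi_hat_2 = [gamma(0) gamma(2) - gamma(1)^2] / det = [(12.428)(9.041) - (10.1518)^2] / 51.39614076 = 9.30250476 / 51.39614076 = 0.181
So phi_hat = [0.6690, 0.1810].
Therefore phi_hat_2 = 0.1810.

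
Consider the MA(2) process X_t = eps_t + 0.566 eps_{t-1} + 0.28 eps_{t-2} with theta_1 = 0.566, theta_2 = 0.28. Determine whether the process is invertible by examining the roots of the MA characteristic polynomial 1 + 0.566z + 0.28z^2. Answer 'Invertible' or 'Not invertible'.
\text{Invertible}

The MA(q) characteristic polynomial is P(z) = 1 + 0.566z + 0.28z^2.
Invertibility requires all roots to lie outside the unit circle, i.e. |z| > 1 for every root.
Set 1 + (0.566) z + (0.28) z^2 = 0, i.e. a z^2 + b z + c = 0 with a = 0.28, b = 0.566, c = 1.
Discriminant D = b^2 - 4ac = (0.566)^2 - 4*(0.28)*1 = 0.320356 - (1.12) = -0.799644.
D < 0, so the roots are the complex-conjugate pair z = (-b +/- i sqrt(-D)) / (2a) = -1.0107 +/- 1.5968i.
For a conjugate pair |z|^2 = z * conj(z) = (product of roots) = c/a = 1/(0.28) = 3.571429, so |z| = sqrt(3.571429) = 1.8898 for both roots.
Moduli of all roots: 1.8898, 1.8898.
All moduli strictly greater than 1? Yes.
Verdict: Invertible.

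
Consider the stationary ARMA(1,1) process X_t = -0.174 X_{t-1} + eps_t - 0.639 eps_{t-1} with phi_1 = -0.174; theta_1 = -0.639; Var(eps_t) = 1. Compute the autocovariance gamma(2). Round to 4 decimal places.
\gamma(2) = 0.1621

Multiply the model equation by X_{t-k} and take expectations. With theta_0 = psi_0 = 1 and psi_j the MA(infinity) weights, this gives
  gamma(k) - sum_i phi_i gamma(k-i) = c_k,
  c_k = sigma^2 * sum_{j=k..q} theta_j psi_{j-k}   (c_k = 0 for k > q),
using gamma(-m) = gamma(m).
psi-weights needed (psi_j = theta_j + sum_i phi_i psi_{j-i}):
  psi_1 = theta_1 + phi_1 = -0.639 + (-0.174) = -0.813
Right-hand sides:
  c_0 = sigma^2 (1 + theta_1 psi_1) = 1 * (1 + (-0.639)(-0.813)) = 1 * 1.519507 = 1.519507
  c_1 = sigma^2 theta_1 = 1 * (-0.639) = -0.639
  c_2 = 0
Equations for k = 0 and k = 1 (AR order 1):
  gamma(0) = phi_1 gamma(1) + c_0
  gamma(1) = phi_1 gamma(0) + c_1
Substituting the second into the first: gamma(0) (1 - phi_1^2) = c_0 + phi_1 c_1, so
  gamma(0) = (c_0 + phi_1 c_1) / (1 - phi_1^2) = (1.519507 + (-0.174)(-0.639)) / (1 - (-0.174)^2) = 1.630693 / 0.969724 = 1.681605.
  gamma(1) = phi_1 gamma(0) + c_1 = (-0.174)(1.681605) + (-0.639) = -0.931599.
For k = 2 (> q): gamma(2) = phi_1 gamma(1) = (-0.174)(-0.931599) = 0.162098.
Therefore gamma(2) = 0.1621 (to 4 decimal places).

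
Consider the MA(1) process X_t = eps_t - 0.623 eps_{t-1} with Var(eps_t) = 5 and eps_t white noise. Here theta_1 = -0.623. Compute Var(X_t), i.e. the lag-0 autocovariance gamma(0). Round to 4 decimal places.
\gamma(0) = 6.9406

For an MA(q) process X_t = eps_t + sum_i theta_i eps_{t-i} with
Var(eps_t) = sigma^2, the variance is
  gamma(0) = sigma^2 * (1 + sum_i theta_i^2).
  sum_i theta_i^2 = (-0.623)^2 = 0.388129.
  gamma(0) = 5 * (1 + 0.388129) = 5 * 1.388129 = 6.940645, which rounds to 6.9406.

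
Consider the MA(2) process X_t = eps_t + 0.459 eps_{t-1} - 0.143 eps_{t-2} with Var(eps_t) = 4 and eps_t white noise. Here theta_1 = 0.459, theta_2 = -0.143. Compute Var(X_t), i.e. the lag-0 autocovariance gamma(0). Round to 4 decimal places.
\gamma(0) = 4.9245

For an MA(q) process X_t = eps_t + sum_i theta_i eps_{t-i} with
Var(eps_t) = sigma^2, the variance is
  gamma(0) = sigma^2 * (1 + sum_i theta_i^2).
  sum_i theta_i^2 = (0.459)^2 + (-0.143)^2 = 0.210681 + 0.020449 = 0.23113.
  gamma(0) = 4 * (1 + 0.23113) = 4 * 1.23113 = 4.92452, which rounds to 4.9245.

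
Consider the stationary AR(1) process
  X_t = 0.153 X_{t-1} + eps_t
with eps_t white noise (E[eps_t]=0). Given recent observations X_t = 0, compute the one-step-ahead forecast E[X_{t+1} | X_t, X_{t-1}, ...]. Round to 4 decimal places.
E[X_{t+1} \mid \mathcal F_t] = 0.0000

For an AR(p) model X_t = c + sum_i phi_i X_{t-i} + eps_t, the
one-step-ahead conditional mean is
  E[X_{t+1} | X_t, ...] = c + sum_i phi_i X_{t+1-i}.
Substitute known values:
  E[X_{t+1} | ...] = (0.153) * (0)
                   = 0.0000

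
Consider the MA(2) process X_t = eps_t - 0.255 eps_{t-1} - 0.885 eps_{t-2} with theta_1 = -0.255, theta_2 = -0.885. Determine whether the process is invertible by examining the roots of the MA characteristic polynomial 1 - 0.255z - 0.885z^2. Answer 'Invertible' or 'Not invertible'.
\text{Not invertible}

The MA(q) characteristic polynomial is P(z) = 1 - 0.255z - 0.885z^2.
Invertibility requires all roots to lie outside the unit circle, i.e. |z| > 1 for every root.
Set 1 + (-0.255) z + (-0.885) z^2 = 0, i.e. a z^2 + b z + c = 0 with a = -0.885, b = -0.255, c = 1.
Discriminant D = b^2 - 4ac = (-0.255)^2 - 4*(-0.885)*1 = 0.065025 - (-3.54) = 3.605025.
D >= 0, so the roots are real: z = (-b +/- sqrt(D)) / (2a) = (0.255 +/- 1.89869) / (-1.77).
  z_1 = (0.255 + 1.89869) / (-1.77) = -1.2168,   |z_1| = 1.2168.
  z_2 = (0.255 - 1.89869) / (-1.77) = 0.9286,   |z_2| = 0.9286.
Moduli of all roots: 1.2168, 0.9286.
All moduli strictly greater than 1? No.
Verdict: Not invertible.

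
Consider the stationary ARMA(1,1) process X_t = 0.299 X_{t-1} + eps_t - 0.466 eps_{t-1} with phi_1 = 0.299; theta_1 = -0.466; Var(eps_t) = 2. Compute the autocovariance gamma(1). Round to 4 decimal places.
\gamma(1) = -0.3157

Multiply the model equation by X_{t-k} and take expectations. With theta_0 = psi_0 = 1 and psi_j the MA(infinity) weights, this gives
  gamma(k) - sum_i phi_i gamma(k-i) = c_k,
  c_k = sigma^2 * sum_{j=k..q} theta_j psi_{j-k}   (c_k = 0 for k > q),
using gamma(-m) = gamma(m).
psi-weights needed (psi_j = theta_j + sum_i phi_i psi_{j-i}):
  psi_1 = theta_1 + phi_1 = -0.466 + (0.299) = -0.167
Right-hand sides:
  c_0 = sigma^2 (1 + theta_1 psi_1) = 2 * (1 + (-0.466)(-0.167)) = 2 * 1.077822 = 2.155644
  c_1 = sigma^2 theta_1 = 2 * (-0.466) = -0.932
  c_2 = 0
Equations for k = 0 and k = 1 (AR order 1):
  gamma(0) = phi_1 gamma(1) + c_0
  gamma(1) = phi_1 gamma(0) + c_1
Substituting the second into the first: gamma(0) (1 - phi_1^2) = c_0 + phi_1 c_1, so
  gamma(0) = (c_0 + phi_1 c_1) / (1 - phi_1^2) = (2.155644 + (0.299)(-0.932)) / (1 - (0.299)^2) = 1.876976 / 0.910599 = 2.061254.
  gamma(1) = phi_1 gamma(0) + c_1 = (0.299)(2.061254) + (-0.932) = -0.315685.
Therefore gamma(1) = -0.3157 (to 4 decimal places).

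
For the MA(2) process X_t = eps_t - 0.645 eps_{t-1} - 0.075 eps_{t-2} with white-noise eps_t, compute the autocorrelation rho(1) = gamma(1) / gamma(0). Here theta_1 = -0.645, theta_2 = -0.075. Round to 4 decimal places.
\rho(1) = -0.4197

For an MA(q) process with theta_0 = 1, the autocovariance is
  gamma(k) = sigma^2 * sum_{i=0..q-k} theta_i * theta_{i+k},
and rho(k) = gamma(k) / gamma(0). Sigma^2 cancels.
  numerator   = (1)*(-0.645) + (-0.645)*(-0.075) = -0.596625.
  denominator = (1)^2 + (-0.645)^2 + (-0.075)^2 = 1.42165.
  rho(1) = -0.596625 / 1.42165 = -0.4197.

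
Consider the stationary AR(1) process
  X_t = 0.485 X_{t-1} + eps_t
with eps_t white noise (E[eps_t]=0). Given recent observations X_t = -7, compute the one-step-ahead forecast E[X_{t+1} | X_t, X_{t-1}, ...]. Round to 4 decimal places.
E[X_{t+1} \mid \mathcal F_t] = -3.3950

For an AR(p) model X_t = c + sum_i phi_i X_{t-i} + eps_t, the
one-step-ahead conditional mean is
  E[X_{t+1} | X_t, ...] = c + sum_i phi_i X_{t+1-i}.
Substitute known values:
  E[X_{t+1} | ...] = (0.485) * (-7)
                   = -3.3950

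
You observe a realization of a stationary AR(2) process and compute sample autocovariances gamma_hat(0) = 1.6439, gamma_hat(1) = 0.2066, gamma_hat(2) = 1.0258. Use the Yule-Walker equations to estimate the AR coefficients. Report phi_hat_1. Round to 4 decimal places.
\hat\phi_{1} = 0.0480

The Yule-Walker equations for an AR(p) process read, in matrix form,
  Gamma_p phi = r_p,   with   (Gamma_p)_{ij} = gamma(|i - j|),
                       (r_p)_i = gamma(i),   i,j = 1..p.
Substitute the sample gammas (Toeplitz matrix and right-hand side of size 2):
  Gamma_p = [[1.6439, 0.2066], [0.2066, 1.6439]]
  r_p     = [0.2066, 1.0258]
Written out:
  1.6439 phi_1 + 0.2066 phi_2 = 0.2066
  0.2066 phi_1 + 1.6439 phi_2 = 1.0258
Solve by Cramer's rule:
  det = gamma(0)^2 - gamma(1)^2 = (1.6439)^2 - (0.2066)^2 = 2.70240721 - 0.04268356 = 2.65972365
  phi_hat_1 = [gamma(1) gamma(0) - gamma(1) gamma(2)] / det = [(0.2066)(1.6439) - (0.2066)(1.0258)] / 2.65972365 = 0.12769946 / 2.65972365 = 0.048
  phi_hat_2 = [gamma(0) gamma(2) - gamma(1)^2] / det = [(1.6439)(1.0258) - (0.2066)^2] / 2.65972365 = 1.64362906 / 2.65972365 = 0.618
So phi_hat = [0.0480, 0.6180].
Therefore phi_hat_1 = 0.0480.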